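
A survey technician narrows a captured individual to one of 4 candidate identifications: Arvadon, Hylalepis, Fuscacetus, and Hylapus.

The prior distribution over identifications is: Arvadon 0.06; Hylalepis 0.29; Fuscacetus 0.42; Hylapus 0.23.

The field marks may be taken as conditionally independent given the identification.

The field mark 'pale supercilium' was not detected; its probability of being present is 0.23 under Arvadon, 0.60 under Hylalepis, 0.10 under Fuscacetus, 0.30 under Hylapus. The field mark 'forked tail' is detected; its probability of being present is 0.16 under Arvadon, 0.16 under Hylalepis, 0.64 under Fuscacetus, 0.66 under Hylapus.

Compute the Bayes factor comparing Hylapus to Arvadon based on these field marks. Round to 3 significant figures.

Joint likelihood of the field mark pattern under each hypothesis (using 1 − P(present | H) for each absent field mark):
  Hylapus: (1 − 0.30) × 0.66 = 0.462
  Arvadon: (1 − 0.23) × 0.16 = 0.1232
Bayes factor = 0.462 / 0.1232 ≈ 3.75

3.75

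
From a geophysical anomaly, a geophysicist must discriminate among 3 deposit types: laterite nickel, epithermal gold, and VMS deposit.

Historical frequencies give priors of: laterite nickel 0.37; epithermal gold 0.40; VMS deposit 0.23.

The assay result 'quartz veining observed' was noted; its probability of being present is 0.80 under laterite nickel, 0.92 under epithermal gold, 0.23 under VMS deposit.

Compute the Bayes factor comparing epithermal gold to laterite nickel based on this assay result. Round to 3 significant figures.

Likelihood of this assay result under each hypothesis:
  epithermal gold: 0.92
  laterite nickel: 0.8
Bayes factor = 0.92 / 0.8 ≈ 1.15

1.15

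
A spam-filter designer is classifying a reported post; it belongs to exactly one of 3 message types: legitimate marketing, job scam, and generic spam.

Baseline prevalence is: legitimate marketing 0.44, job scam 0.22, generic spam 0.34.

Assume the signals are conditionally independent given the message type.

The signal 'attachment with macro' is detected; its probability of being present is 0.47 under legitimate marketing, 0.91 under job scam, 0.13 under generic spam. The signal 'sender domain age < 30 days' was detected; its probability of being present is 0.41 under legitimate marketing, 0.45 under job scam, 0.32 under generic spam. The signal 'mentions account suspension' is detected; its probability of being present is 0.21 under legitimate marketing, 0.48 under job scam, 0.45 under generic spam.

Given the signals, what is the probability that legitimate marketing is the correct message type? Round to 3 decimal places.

0.264

Multiply each prior by the joint likelihood of the signal pattern:
  legitimate marketing: 0.44 × 0.47 × 0.41 × 0.21 = 0.017805
  job scam: 0.22 × 0.91 × 0.45 × 0.48 = 0.043243
  generic spam: 0.34 × 0.13 × 0.32 × 0.45 = 0.0063648
The unnormalized weights sum to 0.067413.
P(legitimate marketing | evidence) = 0.017805 / 0.067413 ≈ 0.264.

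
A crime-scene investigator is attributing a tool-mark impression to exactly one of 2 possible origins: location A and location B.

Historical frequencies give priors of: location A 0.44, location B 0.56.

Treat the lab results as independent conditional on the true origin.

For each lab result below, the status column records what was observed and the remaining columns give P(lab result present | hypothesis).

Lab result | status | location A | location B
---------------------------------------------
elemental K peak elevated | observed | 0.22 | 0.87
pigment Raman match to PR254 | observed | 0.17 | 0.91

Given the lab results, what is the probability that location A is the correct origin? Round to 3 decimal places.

By Bayes' rule with conditional independence, the unnormalized weight for each hypothesis is prior × ∏ likelihoods:
  location A: 0.44 × 0.22 × 0.17 = 0.016456
  location B: 0.56 × 0.87 × 0.91 = 0.44335
Marginal likelihood of the evidence = 0.45981.
P(location A | evidence) = 0.016456 / 0.45981 ≈ 0.036.

0.036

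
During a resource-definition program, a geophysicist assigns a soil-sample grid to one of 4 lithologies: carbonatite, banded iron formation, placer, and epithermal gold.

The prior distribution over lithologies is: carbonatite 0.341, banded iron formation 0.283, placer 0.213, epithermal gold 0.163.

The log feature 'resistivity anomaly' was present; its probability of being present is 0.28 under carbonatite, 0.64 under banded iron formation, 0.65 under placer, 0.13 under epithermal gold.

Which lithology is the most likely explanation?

Multiply each prior by the likelihood of the log feature:
  carbonatite: 0.341 × 0.28 = 0.09548
  banded iron formation: 0.283 × 0.64 = 0.18112
  placer: 0.213 × 0.65 = 0.13845
  epithermal gold: 0.163 × 0.13 = 0.02119
Marginal likelihood of the evidence = 0.43624.
P(carbonatite | evidence) ≈ 0.09548 / 0.43624 ≈ 0.219
P(banded iron formation | evidence) ≈ 0.18112 / 0.43624 ≈ 0.415
P(placer | evidence) ≈ 0.13845 / 0.43624 ≈ 0.317
P(epithermal gold | evidence) ≈ 0.02119 / 0.43624 ≈ 0.049
The largest is 0.415, so banded iron formation is most probable.

banded iron formation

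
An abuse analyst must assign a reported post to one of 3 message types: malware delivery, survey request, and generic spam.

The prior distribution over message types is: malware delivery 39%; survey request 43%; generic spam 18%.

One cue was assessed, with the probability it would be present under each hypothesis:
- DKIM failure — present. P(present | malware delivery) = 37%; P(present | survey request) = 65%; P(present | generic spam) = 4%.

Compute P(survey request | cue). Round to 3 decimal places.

0.648

Multiply each prior by the likelihood of the cue:
  malware delivery: 0.39 × 0.37 = 0.1443
  survey request: 0.43 × 0.65 = 0.2795
  generic spam: 0.18 × 0.04 = 0.0072
Marginal likelihood of the evidence = 0.431.
P(survey request | evidence) = 0.2795 / 0.431 ≈ 0.648.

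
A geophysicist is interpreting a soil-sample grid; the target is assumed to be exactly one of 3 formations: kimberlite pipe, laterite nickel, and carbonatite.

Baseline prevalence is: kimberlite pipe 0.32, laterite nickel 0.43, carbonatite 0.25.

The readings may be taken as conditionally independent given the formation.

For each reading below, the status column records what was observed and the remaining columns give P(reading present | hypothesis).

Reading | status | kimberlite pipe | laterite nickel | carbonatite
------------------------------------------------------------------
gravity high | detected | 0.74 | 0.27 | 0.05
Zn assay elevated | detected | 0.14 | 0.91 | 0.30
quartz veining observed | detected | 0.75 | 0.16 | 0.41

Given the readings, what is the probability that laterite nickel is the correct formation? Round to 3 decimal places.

By Bayes' rule with conditional independence, the unnormalized weight for each hypothesis is prior × ∏ likelihoods:
  kimberlite pipe: 0.32 × 0.74 × 0.14 × 0.75 = 0.024864
  laterite nickel: 0.43 × 0.27 × 0.91 × 0.16 = 0.016904
  carbonatite: 0.25 × 0.05 × 0.30 × 0.41 = 0.0015375
Marginal likelihood of the evidence = 0.043306.
P(laterite nickel | evidence) = 0.016904 / 0.043306 ≈ 0.390.

0.390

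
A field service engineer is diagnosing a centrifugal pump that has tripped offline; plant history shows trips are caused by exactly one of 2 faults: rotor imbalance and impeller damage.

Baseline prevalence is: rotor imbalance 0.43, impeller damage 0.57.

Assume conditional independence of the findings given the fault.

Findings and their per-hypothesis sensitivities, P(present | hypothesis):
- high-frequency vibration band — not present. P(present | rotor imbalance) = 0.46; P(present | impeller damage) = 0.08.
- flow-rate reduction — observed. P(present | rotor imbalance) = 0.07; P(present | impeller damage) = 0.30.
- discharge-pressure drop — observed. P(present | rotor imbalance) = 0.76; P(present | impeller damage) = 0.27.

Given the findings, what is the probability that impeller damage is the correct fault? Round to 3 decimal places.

By Bayes' rule with conditional independence, the unnormalized weight for each hypothesis is prior × ∏ likelihoods (using 1 − P(present | H) for each absent finding):
  rotor imbalance: 0.43 × (1 − 0.46) × 0.07 × 0.76 = 0.012353
  impeller damage: 0.57 × (1 − 0.08) × 0.30 × 0.27 = 0.042476
Normalizing constant Z = 0.012353 + 0.042476 = 0.054829.
P(impeller damage | evidence) = 0.042476 / 0.054829 ≈ 0.775.

0.775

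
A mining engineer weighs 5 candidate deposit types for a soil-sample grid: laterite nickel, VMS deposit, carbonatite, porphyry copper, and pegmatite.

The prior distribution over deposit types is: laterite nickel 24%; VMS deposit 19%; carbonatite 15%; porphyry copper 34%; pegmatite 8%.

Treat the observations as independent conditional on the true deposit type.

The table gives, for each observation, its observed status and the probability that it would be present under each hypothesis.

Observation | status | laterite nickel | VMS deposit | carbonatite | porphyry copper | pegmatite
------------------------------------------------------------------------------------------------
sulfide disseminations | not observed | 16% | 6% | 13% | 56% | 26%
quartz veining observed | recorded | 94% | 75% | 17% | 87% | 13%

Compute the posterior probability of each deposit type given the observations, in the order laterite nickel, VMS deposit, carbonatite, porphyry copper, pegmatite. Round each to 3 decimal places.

0.392, 0.277, 0.046, 0.269, 0.016

By Bayes' rule with conditional independence, the unnormalized weight for each hypothesis is prior × ∏ likelihoods (using 1 − P(present | H) for each absent observation):
  laterite nickel: 0.24 × (1 − 0.16) × 0.94 = 0.1895
  VMS deposit: 0.19 × (1 − 0.06) × 0.75 = 0.13395
  carbonatite: 0.15 × (1 − 0.13) × 0.17 = 0.022185
  porphyry copper: 0.34 × (1 − 0.56) × 0.87 = 0.13015
  pegmatite: 0.08 × (1 − 0.26) × 0.13 = 0.007696
The unnormalized weights sum to 0.48349.
P(laterite nickel | evidence) = 0.1895 / 0.48349 ≈ 0.392
P(VMS deposit | evidence) = 0.13395 / 0.48349 ≈ 0.277
P(carbonatite | evidence) = 0.022185 / 0.48349 ≈ 0.046
P(porphyry copper | evidence) = 0.13015 / 0.48349 ≈ 0.269
P(pegmatite | evidence) = 0.007696 / 0.48349 ≈ 0.016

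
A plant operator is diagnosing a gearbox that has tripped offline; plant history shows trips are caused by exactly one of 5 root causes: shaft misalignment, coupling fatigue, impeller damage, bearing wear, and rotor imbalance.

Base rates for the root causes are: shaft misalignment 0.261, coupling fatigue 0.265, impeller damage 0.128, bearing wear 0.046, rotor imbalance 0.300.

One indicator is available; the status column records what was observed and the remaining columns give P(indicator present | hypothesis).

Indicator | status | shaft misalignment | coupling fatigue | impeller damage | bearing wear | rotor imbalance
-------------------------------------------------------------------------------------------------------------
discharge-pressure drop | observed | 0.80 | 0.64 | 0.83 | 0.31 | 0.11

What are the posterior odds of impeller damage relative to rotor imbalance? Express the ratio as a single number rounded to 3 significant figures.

Unnormalized posterior weight (prior times the indicator likelihood) for each of the two hypotheses:
  impeller damage: 0.128 × 0.83 = 0.10624
  rotor imbalance: 0.300 × 0.11 = 0.033
Odds(impeller damage : rotor imbalance) = 0.10624 / 0.033 ≈ 3.22.

3.22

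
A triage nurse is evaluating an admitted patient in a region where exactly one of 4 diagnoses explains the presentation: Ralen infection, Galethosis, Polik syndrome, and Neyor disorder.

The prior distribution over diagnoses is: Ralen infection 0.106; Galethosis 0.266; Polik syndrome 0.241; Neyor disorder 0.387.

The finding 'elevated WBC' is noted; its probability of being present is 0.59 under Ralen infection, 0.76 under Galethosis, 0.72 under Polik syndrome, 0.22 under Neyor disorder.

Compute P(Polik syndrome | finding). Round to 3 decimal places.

0.332

Multiply each prior by the likelihood of the finding:
  Ralen infection: 0.106 × 0.59 = 0.06254
  Galethosis: 0.266 × 0.76 = 0.20216
  Polik syndrome: 0.241 × 0.72 = 0.17352
  Neyor disorder: 0.387 × 0.22 = 0.08514
Normalizing constant Z = 0.06254 + 0.20216 + 0.17352 + 0.08514 = 0.52336.
P(Polik syndrome | evidence) = 0.17352 / 0.52336 ≈ 0.332.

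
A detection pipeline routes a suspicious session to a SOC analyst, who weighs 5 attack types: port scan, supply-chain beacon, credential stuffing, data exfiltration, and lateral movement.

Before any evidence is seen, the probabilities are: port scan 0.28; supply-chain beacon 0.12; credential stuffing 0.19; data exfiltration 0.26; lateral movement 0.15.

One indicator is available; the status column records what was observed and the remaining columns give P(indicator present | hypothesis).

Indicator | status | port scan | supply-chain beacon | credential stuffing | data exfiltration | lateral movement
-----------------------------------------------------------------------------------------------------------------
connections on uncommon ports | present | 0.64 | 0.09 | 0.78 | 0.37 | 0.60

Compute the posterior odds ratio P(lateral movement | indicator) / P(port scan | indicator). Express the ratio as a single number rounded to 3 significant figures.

0.502

Posterior odds equal prior odds times the likelihood ratio; only the two competing hypotheses matter.
  lateral movement: 0.15 × 0.60 = 0.09
  port scan: 0.28 × 0.64 = 0.1792
Odds(lateral movement : port scan) = 0.09 / 0.1792 ≈ 0.502.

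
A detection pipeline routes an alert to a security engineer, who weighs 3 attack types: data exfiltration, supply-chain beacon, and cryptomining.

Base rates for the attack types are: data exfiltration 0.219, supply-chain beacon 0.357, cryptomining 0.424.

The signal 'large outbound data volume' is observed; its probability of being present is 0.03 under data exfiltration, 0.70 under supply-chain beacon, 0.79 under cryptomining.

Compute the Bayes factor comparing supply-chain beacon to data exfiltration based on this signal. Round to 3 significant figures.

23.3

The Bayes factor is the ratio of the two likelihoods.
  supply-chain beacon: 0.7
  data exfiltration: 0.03
Bayes factor = 0.7 / 0.03 ≈ 23.3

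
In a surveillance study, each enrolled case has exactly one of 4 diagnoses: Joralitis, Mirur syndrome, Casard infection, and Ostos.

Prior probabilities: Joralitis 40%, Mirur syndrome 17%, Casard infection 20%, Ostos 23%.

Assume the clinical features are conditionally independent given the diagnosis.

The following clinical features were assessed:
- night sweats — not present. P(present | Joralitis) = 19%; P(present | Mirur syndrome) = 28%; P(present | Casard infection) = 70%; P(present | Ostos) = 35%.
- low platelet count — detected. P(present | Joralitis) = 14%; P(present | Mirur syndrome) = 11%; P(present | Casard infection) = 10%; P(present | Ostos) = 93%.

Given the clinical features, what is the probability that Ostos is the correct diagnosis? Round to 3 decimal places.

0.682

By Bayes' rule with conditional independence, the unnormalized weight for each hypothesis is prior × ∏ likelihoods (using 1 − P(present | H) for each absent clinical feature):
  Joralitis: 0.40 × (1 − 0.19) × 0.14 = 0.04536
  Mirur syndrome: 0.17 × (1 − 0.28) × 0.11 = 0.013464
  Casard infection: 0.20 × (1 − 0.70) × 0.10 = 0.006
  Ostos: 0.23 × (1 − 0.35) × 0.93 = 0.13904
Normalizing constant Z = 0.04536 + 0.013464 + 0.006 + 0.13904 = 0.20386.
P(Ostos | evidence) = 0.13904 / 0.20386 ≈ 0.682.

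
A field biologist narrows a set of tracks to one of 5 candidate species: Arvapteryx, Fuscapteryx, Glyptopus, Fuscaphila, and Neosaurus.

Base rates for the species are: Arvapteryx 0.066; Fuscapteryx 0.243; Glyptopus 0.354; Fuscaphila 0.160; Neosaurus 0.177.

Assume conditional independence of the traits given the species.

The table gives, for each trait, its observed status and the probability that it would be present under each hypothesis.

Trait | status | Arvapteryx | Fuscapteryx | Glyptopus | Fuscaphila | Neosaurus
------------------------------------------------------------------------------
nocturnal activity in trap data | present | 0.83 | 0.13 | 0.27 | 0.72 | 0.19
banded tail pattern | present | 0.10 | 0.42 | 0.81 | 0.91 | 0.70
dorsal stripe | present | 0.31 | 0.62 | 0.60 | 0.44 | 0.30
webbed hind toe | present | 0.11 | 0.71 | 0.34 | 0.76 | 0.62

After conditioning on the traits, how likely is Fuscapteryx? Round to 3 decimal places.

0.095

For each hypothesis, the unnormalized posterior weight is prior × product of the trait likelihoods:
  Arvapteryx: 0.066 × 0.83 × 0.10 × 0.31 × 0.11 = 0.0001868
  Fuscapteryx: 0.243 × 0.13 × 0.42 × 0.62 × 0.71 = 0.0058405
  Glyptopus: 0.354 × 0.27 × 0.81 × 0.60 × 0.34 = 0.015794
  Fuscaphila: 0.160 × 0.72 × 0.91 × 0.44 × 0.76 = 0.035056
  Neosaurus: 0.177 × 0.19 × 0.70 × 0.30 × 0.62 = 0.0043786
Marginal likelihood of the evidence = 0.061255.
P(Fuscapteryx | evidence) = 0.0058405 / 0.061255 ≈ 0.095.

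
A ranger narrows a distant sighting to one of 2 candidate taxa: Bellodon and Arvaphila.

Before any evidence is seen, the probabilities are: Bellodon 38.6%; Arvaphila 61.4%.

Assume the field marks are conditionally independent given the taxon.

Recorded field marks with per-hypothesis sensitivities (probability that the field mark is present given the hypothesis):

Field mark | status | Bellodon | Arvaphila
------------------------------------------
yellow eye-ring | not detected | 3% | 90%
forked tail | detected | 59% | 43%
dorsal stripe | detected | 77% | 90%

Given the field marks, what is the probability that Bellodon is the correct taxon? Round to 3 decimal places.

By Bayes' rule with conditional independence, the unnormalized weight for each hypothesis is prior × ∏ likelihoods (using 1 − P(present | H) for each absent field mark):
  Bellodon: 0.386 × (1 − 0.03) × 0.59 × 0.77 = 0.1701
  Arvaphila: 0.614 × (1 − 0.90) × 0.43 × 0.90 = 0.023762
Normalizing constant Z = 0.1701 + 0.023762 = 0.19386.
P(Bellodon | evidence) = 0.1701 / 0.19386 ≈ 0.877.

0.877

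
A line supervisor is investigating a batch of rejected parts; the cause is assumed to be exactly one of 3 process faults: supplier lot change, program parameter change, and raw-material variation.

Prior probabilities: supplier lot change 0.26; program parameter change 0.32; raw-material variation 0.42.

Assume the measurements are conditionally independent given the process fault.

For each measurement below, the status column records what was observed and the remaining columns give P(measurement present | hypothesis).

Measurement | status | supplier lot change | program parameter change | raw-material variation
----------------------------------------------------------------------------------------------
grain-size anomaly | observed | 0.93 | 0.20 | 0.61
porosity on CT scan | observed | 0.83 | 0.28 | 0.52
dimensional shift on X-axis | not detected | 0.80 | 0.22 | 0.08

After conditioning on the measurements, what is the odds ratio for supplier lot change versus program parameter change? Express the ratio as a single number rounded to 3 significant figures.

2.87

The normalizing constant cancels in an odds ratio, so compute prior × likelihood for the two hypotheses only (using 1 − P(present | H) for each absent measurement):
  supplier lot change: 0.26 × 0.93 × 0.83 × (1 − 0.80) = 0.040139
  program parameter change: 0.32 × 0.20 × 0.28 × (1 − 0.22) = 0.013978
Posterior odds = 0.040139 / 0.013978 ≈ 2.87.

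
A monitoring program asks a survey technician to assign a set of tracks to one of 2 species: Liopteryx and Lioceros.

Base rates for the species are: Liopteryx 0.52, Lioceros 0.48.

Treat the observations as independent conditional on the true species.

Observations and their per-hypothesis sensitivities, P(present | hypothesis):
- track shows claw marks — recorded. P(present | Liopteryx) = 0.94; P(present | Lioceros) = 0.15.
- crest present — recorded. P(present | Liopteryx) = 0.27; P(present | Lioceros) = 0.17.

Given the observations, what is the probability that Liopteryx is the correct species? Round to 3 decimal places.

By Bayes' rule with conditional independence, the unnormalized weight for each hypothesis is prior × ∏ likelihoods:
  Liopteryx: 0.52 × 0.94 × 0.27 = 0.13198
  Lioceros: 0.48 × 0.15 × 0.17 = 0.01224
Marginal likelihood of the evidence = 0.14422.
P(Liopteryx | evidence) = 0.13198 / 0.14422 ≈ 0.915.

0.915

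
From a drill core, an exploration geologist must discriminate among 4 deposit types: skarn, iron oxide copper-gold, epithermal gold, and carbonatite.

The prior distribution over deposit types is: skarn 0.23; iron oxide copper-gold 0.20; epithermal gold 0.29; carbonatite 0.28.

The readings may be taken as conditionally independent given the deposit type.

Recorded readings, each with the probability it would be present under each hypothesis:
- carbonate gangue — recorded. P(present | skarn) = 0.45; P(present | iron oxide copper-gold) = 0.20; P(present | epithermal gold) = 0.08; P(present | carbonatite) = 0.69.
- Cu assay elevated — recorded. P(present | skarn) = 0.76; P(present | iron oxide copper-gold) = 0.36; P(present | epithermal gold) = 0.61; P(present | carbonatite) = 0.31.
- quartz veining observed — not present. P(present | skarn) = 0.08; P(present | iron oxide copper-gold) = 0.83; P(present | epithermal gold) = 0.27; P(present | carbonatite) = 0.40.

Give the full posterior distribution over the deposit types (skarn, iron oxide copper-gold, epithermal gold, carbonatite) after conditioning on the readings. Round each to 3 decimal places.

0.598, 0.020, 0.085, 0.297

For each hypothesis, the unnormalized posterior weight is prior × product of the reading likelihoods (using 1 − P(present | H) for each absent reading):
  skarn: 0.23 × 0.45 × 0.76 × (1 − 0.08) = 0.072367
  iron oxide copper-gold: 0.20 × 0.20 × 0.36 × (1 − 0.83) = 0.002448
  epithermal gold: 0.29 × 0.08 × 0.61 × (1 − 0.27) = 0.010331
  carbonatite: 0.28 × 0.69 × 0.31 × (1 − 0.40) = 0.035935
The unnormalized weights sum to 0.12108.
P(skarn | evidence) = 0.072367 / 0.12108 ≈ 0.598
P(iron oxide copper-gold | evidence) = 0.002448 / 0.12108 ≈ 0.020
P(epithermal gold | evidence) = 0.010331 / 0.12108 ≈ 0.085
P(carbonatite | evidence) = 0.035935 / 0.12108 ≈ 0.297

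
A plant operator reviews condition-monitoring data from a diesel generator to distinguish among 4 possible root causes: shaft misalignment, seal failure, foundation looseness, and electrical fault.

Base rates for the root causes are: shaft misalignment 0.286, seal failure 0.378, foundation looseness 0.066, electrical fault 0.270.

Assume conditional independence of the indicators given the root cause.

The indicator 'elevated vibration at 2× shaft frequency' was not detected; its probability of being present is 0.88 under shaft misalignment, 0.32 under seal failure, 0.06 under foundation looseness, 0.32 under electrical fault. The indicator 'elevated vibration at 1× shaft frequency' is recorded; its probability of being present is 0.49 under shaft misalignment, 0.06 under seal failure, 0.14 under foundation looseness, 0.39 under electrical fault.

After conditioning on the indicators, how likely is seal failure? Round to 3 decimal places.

By Bayes' rule with conditional independence, the unnormalized weight for each hypothesis is prior × ∏ likelihoods (using 1 − P(present | H) for each absent indicator):
  shaft misalignment: 0.286 × (1 − 0.88) × 0.49 = 0.016817
  seal failure: 0.378 × (1 − 0.32) × 0.06 = 0.015422
  foundation looseness: 0.066 × (1 − 0.06) × 0.14 = 0.0086856
  electrical fault: 0.270 × (1 − 0.32) × 0.39 = 0.071604
Marginal likelihood of the evidence = 0.11253.
P(seal failure | evidence) = 0.015422 / 0.11253 ≈ 0.137.

0.137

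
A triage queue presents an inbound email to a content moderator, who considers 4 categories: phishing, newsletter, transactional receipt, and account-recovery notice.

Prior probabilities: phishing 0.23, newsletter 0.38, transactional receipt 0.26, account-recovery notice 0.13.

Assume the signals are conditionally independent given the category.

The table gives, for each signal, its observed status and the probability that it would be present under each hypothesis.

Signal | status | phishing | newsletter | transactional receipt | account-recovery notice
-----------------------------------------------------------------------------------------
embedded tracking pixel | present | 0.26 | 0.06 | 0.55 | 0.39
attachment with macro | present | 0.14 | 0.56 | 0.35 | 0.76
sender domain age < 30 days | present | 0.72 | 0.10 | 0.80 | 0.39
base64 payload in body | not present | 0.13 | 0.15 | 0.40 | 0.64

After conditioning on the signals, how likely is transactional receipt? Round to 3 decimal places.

By Bayes' rule with conditional independence, the unnormalized weight for each hypothesis is prior × ∏ likelihoods (using 1 − P(present | H) for each absent signal):
  phishing: 0.23 × 0.26 × 0.14 × 0.72 × (1 − 0.13) = 0.0052442
  newsletter: 0.38 × 0.06 × 0.56 × 0.10 × (1 − 0.15) = 0.0010853
  transactional receipt: 0.26 × 0.55 × 0.35 × 0.80 × (1 − 0.40) = 0.024024
  account-recovery notice: 0.13 × 0.39 × 0.76 × 0.39 × (1 − 0.64) = 0.0054099
Marginal likelihood of the evidence = 0.035763.
P(transactional receipt | evidence) = 0.024024 / 0.035763 ≈ 0.672.

0.672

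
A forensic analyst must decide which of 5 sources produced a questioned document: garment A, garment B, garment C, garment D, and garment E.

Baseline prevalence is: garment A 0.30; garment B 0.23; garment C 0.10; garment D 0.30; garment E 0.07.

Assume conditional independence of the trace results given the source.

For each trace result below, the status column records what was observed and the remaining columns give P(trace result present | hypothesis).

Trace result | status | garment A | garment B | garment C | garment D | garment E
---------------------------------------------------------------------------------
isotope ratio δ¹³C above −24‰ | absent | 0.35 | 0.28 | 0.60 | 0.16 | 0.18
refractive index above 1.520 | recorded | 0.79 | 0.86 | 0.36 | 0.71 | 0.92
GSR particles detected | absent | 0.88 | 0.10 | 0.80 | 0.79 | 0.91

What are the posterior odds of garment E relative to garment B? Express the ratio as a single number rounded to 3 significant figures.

0.0371

Unnormalized posterior weight (prior times the trace result likelihoods) for each of the two hypotheses (using 1 − P(present | H) for each absent trace result):
  garment E: 0.07 × (1 − 0.18) × 0.92 × (1 − 0.91) = 0.0047527
  garment B: 0.23 × (1 − 0.28) × 0.86 × (1 − 0.10) = 0.12817
Posterior odds = 0.0047527 / 0.12817 ≈ 0.0371.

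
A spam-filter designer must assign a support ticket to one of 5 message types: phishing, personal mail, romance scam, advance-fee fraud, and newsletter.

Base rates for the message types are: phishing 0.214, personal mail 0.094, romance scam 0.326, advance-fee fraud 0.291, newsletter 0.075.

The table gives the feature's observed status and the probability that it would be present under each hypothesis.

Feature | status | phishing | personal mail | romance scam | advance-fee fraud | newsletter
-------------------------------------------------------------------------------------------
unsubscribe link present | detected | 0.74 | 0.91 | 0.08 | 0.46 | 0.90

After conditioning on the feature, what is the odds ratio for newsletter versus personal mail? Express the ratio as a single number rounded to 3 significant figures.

0.789

Unnormalized posterior weight (prior times the feature likelihood) for each of the two hypotheses:
  newsletter: 0.075 × 0.90 = 0.0675
  personal mail: 0.094 × 0.91 = 0.08554
Posterior odds = 0.0675 / 0.08554 ≈ 0.789.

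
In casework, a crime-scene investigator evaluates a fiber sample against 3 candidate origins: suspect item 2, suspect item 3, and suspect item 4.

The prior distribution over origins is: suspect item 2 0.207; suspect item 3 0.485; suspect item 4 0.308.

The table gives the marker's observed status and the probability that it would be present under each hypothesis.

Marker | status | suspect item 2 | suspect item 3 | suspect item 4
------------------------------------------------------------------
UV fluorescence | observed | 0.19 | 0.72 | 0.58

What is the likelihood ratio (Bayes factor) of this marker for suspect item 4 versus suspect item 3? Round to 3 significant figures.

Likelihood of this marker under each hypothesis:
  suspect item 4: 0.58
  suspect item 3: 0.72
Bayes factor = 0.58 / 0.72 ≈ 0.806

0.806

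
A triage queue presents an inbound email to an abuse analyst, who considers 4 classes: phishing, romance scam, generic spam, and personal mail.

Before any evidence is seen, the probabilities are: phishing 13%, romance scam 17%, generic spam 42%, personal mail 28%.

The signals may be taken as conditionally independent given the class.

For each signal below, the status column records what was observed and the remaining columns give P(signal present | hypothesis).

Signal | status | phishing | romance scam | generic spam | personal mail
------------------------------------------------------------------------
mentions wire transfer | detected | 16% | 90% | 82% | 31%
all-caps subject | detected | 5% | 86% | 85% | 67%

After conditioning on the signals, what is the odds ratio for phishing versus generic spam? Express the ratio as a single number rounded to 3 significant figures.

0.00355

Posterior odds equal prior odds times the likelihood ratio; only the two competing hypotheses matter.
  phishing: 0.13 × 0.16 × 0.05 = 0.00104
  generic spam: 0.42 × 0.82 × 0.85 = 0.29274
Posterior odds = 0.00104 / 0.29274 ≈ 0.00355.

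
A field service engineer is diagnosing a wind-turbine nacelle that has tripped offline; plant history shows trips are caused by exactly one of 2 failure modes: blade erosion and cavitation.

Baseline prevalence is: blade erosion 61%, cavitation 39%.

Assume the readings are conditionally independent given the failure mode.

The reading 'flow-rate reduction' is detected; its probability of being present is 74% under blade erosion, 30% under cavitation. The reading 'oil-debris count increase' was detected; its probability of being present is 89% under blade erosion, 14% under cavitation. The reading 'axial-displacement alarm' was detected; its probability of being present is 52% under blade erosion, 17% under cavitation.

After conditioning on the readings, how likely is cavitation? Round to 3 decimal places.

Multiply each prior by the joint likelihood of the reading pattern:
  blade erosion: 0.61 × 0.74 × 0.89 × 0.52 = 0.20891
  cavitation: 0.39 × 0.30 × 0.14 × 0.17 = 0.0027846
The unnormalized weights sum to 0.21169.
P(cavitation | evidence) = 0.0027846 / 0.21169 ≈ 0.013.

0.013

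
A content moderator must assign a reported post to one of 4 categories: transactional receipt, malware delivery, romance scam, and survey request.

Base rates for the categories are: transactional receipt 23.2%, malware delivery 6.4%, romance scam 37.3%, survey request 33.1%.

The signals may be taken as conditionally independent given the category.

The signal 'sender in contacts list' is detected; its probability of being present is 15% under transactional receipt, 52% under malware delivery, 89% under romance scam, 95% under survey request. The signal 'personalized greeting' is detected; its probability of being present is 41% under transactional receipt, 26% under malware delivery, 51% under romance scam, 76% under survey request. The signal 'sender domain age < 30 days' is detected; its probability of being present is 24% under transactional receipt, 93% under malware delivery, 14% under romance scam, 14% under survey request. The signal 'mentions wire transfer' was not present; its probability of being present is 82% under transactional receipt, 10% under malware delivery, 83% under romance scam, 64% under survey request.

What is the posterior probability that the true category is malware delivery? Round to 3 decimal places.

0.303

Multiply each prior by the joint likelihood of the signal pattern (using 1 − P(present | H) for each absent signal):
  transactional receipt: 0.232 × 0.15 × 0.41 × 0.24 × (1 − 0.82) = 0.00061638
  malware delivery: 0.064 × 0.52 × 0.26 × 0.93 × (1 − 0.10) = 0.0072424
  romance scam: 0.373 × 0.89 × 0.51 × 0.14 × (1 − 0.83) = 0.0040295
  survey request: 0.331 × 0.95 × 0.76 × 0.14 × (1 − 0.64) = 0.012045
Normalizing constant Z = 0.00061638 + 0.0072424 + 0.0040295 + 0.012045 = 0.023933.
P(malware delivery | evidence) = 0.0072424 / 0.023933 ≈ 0.303.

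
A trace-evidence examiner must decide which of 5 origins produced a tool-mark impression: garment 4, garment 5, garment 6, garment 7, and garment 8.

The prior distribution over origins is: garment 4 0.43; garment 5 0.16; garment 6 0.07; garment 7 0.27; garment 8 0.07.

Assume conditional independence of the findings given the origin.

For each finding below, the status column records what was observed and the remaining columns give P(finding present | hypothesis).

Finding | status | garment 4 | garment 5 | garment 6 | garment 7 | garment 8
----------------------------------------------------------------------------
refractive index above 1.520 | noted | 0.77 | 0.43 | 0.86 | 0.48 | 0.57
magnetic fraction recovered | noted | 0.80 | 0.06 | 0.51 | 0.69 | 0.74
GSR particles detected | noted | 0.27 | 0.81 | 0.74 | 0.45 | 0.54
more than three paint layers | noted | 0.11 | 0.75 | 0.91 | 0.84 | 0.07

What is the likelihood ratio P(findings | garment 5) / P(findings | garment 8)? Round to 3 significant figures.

0.983

Joint likelihood of the evidence pattern under each hypothesis:
  garment 5: 0.43 × 0.06 × 0.81 × 0.75 = 0.015673
  garment 8: 0.57 × 0.74 × 0.54 × 0.07 = 0.015944
Bayes factor = 0.015673 / 0.015944 ≈ 0.983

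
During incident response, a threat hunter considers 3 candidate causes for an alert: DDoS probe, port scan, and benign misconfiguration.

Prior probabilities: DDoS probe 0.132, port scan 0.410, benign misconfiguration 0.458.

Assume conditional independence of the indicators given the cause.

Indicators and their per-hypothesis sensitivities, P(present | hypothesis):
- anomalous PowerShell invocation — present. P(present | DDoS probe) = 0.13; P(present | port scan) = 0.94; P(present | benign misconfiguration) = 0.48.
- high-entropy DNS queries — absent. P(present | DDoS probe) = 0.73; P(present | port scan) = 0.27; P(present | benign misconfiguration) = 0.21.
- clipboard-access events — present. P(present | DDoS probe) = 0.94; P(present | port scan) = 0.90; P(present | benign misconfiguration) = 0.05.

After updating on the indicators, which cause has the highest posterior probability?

port scan

For each hypothesis, the unnormalized posterior weight is prior × product of the indicator likelihoods (using 1 − P(present | H) for each absent indicator):
  DDoS probe: 0.132 × 0.13 × (1 − 0.73) × 0.94 = 0.0043552
  port scan: 0.410 × 0.94 × (1 − 0.27) × 0.90 = 0.25321
  benign misconfiguration: 0.458 × 0.48 × (1 − 0.21) × 0.05 = 0.0086837
Normalizing constant Z = 0.0043552 + 0.25321 + 0.0086837 = 0.26625.
P(DDoS probe | evidence) ≈ 0.0043552 / 0.26625 ≈ 0.016
P(port scan | evidence) ≈ 0.25321 / 0.26625 ≈ 0.951
P(benign misconfiguration | evidence) ≈ 0.0086837 / 0.26625 ≈ 0.033
The largest is 0.951, so port scan is most probable.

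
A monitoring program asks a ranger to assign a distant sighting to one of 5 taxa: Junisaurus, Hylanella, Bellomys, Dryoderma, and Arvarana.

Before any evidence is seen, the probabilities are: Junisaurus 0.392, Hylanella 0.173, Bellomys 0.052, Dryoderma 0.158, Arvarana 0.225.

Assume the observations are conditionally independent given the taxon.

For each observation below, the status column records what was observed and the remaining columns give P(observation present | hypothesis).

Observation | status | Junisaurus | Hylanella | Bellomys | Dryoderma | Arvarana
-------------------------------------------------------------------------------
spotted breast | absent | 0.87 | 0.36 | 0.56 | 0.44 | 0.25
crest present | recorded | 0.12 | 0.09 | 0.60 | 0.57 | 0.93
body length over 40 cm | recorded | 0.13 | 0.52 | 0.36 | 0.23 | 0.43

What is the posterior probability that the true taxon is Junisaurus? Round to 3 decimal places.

0.009

Multiply each prior by the joint likelihood of the evidence pattern (using 1 − P(present | H) for each absent observation):
  Junisaurus: 0.392 × (1 − 0.87) × 0.12 × 0.13 = 0.00079498
  Hylanella: 0.173 × (1 − 0.36) × 0.09 × 0.52 = 0.0051817
  Bellomys: 0.052 × (1 − 0.56) × 0.60 × 0.36 = 0.0049421
  Dryoderma: 0.158 × (1 − 0.44) × 0.57 × 0.23 = 0.0116
  Arvarana: 0.225 × (1 − 0.25) × 0.93 × 0.43 = 0.067483
The unnormalized weights sum to 0.090002.
P(Junisaurus | evidence) = 0.00079498 / 0.090002 ≈ 0.009.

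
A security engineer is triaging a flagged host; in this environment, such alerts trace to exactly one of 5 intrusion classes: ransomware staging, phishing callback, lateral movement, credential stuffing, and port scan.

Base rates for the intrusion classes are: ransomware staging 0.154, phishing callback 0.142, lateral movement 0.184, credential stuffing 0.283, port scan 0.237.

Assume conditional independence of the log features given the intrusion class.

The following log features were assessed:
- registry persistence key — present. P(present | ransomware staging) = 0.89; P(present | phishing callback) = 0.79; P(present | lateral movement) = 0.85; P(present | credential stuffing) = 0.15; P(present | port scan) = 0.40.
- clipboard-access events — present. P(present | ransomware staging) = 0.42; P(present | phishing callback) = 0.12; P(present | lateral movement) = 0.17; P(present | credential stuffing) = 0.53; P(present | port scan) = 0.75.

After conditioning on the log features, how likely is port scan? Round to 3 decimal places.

0.372

By Bayes' rule with conditional independence, the unnormalized weight for each hypothesis is prior × ∏ likelihoods:
  ransomware staging: 0.154 × 0.89 × 0.42 = 0.057565
  phishing callback: 0.142 × 0.79 × 0.12 = 0.013462
  lateral movement: 0.184 × 0.85 × 0.17 = 0.026588
  credential stuffing: 0.283 × 0.15 × 0.53 = 0.022498
  port scan: 0.237 × 0.40 × 0.75 = 0.0711
The unnormalized weights sum to 0.19121.
P(port scan | evidence) = 0.0711 / 0.19121 ≈ 0.372.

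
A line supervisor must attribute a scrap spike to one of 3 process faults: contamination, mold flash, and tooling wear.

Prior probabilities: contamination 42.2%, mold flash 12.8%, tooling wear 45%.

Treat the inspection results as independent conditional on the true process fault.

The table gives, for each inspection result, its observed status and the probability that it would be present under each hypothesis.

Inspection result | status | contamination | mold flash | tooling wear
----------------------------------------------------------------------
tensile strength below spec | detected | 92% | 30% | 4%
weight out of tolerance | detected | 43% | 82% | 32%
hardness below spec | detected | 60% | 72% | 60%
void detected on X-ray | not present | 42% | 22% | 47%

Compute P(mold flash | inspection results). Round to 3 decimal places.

Multiply each prior by the joint likelihood of the inspection result pattern (using 1 − P(present | H) for each absent inspection result):
  contamination: 0.422 × 0.92 × 0.43 × 0.60 × (1 − 0.42) = 0.058096
  mold flash: 0.128 × 0.30 × 0.82 × 0.72 × (1 − 0.22) = 0.017684
  tooling wear: 0.450 × 0.04 × 0.32 × 0.60 × (1 − 0.47) = 0.0018317
Normalizing constant Z = 0.058096 + 0.017684 + 0.0018317 = 0.077612.
P(mold flash | evidence) = 0.017684 / 0.077612 ≈ 0.228.

0.228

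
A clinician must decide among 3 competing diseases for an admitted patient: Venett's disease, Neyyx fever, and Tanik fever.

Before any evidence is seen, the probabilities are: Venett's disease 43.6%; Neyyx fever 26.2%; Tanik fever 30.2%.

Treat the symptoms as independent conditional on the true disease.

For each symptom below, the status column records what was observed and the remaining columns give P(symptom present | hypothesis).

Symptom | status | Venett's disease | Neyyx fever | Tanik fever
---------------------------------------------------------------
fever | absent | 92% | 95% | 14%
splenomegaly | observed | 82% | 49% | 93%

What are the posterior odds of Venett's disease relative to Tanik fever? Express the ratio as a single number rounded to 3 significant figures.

0.118

Posterior odds equal prior odds times the likelihood ratio; only the two competing hypotheses matter (using 1 − P(present | H) for each absent symptom).
  Venett's disease: 0.436 × (1 − 0.92) × 0.82 = 0.028602
  Tanik fever: 0.302 × (1 − 0.14) × 0.93 = 0.24154
Odds(Venett's disease : Tanik fever) = 0.028602 / 0.24154 ≈ 0.118.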